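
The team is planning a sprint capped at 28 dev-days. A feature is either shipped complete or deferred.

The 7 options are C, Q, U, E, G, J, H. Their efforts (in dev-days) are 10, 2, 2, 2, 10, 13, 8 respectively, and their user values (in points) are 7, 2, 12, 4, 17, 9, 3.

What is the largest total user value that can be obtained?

Take C, Q, U, E, and G: effort 10 + 2 + 2 + 2 + 10 = 26 ≤ 28, user value 7 + 2 + 12 + 4 + 17 = 42.
No feasible combination exceeds this.

42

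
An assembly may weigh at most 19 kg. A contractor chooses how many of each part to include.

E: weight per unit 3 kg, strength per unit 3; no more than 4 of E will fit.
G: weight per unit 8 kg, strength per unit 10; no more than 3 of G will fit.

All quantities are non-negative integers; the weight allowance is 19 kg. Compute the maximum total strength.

This is a bounded integer knapsack.
G has the best ratio (10/8); taking only G gives at most 2×10 = 20 (stopped by the weight limit).
Mixing does better — 1×E and 2×G: weight 19 ≤ 19, strength 1·3 + 2·10 = 23.

23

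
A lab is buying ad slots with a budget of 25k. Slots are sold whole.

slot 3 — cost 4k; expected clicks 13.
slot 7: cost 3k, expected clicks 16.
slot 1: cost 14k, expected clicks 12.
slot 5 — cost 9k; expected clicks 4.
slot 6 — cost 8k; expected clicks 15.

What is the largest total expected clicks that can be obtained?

48

This is a 0-1 knapsack instance.
slot 3 + slot 7 + slot 6: cost 4 + 3 + 8 = 15 ≤ 25, expected clicks 13 + 16 + 15 = 44.
slot 3 + slot 7 + slot 5 + slot 6: cost 4 + 3 + 9 + 8 = 24 ≤ 25, expected clicks 13 + 16 + 4 + 15 = 48.
Best is slot 3, slot 7, slot 5, and slot 6 with total expected clicks 48.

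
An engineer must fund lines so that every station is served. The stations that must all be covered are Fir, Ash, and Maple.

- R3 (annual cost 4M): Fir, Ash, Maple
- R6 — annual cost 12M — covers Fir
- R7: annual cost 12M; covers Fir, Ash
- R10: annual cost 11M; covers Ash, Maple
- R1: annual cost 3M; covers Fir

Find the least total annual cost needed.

4

R3 alone covers Fir, Ash, Maple — every station.
Total annual cost: 4.
No cover costs less than 4.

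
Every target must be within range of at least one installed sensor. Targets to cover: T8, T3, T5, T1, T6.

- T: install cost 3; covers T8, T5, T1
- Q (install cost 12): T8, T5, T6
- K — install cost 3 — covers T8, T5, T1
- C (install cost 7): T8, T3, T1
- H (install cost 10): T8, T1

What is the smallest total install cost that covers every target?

The greedy cost-per-new-target heuristic would pick T, C, and Q for 22, but a cheaper cover exists.
Choose Q and C: together they cover T8, T3, T5, T1, T6 — every target.
Total install cost: 12 + 7 = 19.
No cover costs less than 19.

19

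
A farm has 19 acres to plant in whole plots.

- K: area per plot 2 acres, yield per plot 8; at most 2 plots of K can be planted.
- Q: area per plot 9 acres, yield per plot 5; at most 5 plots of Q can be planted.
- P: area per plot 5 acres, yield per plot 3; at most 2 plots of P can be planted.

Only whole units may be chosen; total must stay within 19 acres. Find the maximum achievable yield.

Take 2×K, 1×Q, and 1×P: area 18 ≤ 19, yield 2·8 + 1·5 + 1·3 = 24.
K has the best ratio (8/2) and is taken to its limit of 2; remaining capacity is filled optimally with the others.

24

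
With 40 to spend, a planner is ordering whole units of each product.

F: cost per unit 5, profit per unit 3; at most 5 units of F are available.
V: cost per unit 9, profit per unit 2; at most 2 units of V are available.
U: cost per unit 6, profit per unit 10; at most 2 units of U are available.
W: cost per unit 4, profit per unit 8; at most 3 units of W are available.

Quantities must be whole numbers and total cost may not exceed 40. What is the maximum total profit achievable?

53

This is a bounded integer knapsack.
2×F, 2×U, and 3×W: cost 34 ≤ 40, profit 2·3 + 2·10 + 3·8 = 50.
3×F, 2×U, and 3×W: cost 39 ≤ 40, profit 3·3 + 2·10 + 3·8 = 53.
Best is 53.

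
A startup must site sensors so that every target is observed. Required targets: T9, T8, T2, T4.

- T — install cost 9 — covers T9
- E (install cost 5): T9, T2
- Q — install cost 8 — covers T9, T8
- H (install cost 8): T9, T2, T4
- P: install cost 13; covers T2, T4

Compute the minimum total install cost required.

This is a weighted set-cover instance.
The greedy cost-per-new-target heuristic would pick E, Q, and H for 21, but a cheaper cover exists.
Choose Q and H: together they cover T9, T8, T2, T4 — every target.
Total install cost: 8 + 8 = 16.
No cover costs less than 16.

16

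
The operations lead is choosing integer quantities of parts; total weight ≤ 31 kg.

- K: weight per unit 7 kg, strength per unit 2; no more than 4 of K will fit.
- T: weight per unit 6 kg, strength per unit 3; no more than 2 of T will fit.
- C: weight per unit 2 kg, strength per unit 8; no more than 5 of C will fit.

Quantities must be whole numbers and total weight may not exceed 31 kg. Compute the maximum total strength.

48

2×K, 1×T, and 5×C: weight 30 ≤ 31, strength 2·2 + 1·3 + 5·8 = 47.
1×K, 2×T, and 5×C: weight 29 ≤ 31, strength 1·2 + 2·3 + 5·8 = 48.
Best is 48.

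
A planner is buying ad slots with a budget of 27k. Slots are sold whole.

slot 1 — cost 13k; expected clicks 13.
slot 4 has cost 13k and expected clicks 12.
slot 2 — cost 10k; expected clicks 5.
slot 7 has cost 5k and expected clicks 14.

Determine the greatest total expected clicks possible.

27

slot 1 + slot 7: cost 13 + 5 = 18 ≤ 27, expected clicks 13 + 14 = 27.
slot 4 + slot 7: cost 13 + 5 = 18 ≤ 27, expected clicks 12 + 14 = 26.
Best is slot 1 and slot 7 with total expected clicks 27.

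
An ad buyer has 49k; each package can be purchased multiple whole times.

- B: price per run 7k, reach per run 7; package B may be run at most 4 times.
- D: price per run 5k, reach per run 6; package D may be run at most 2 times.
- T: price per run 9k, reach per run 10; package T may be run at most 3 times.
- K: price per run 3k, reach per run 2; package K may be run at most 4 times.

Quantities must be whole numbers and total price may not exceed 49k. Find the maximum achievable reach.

2×B, 1×D, 3×T, and 1×K: price 49 ≤ 49, reach 2·7 + 1·6 + 3·10 + 1·2 = 52.
3×B, 2×D, and 2×T: price 49 ≤ 49, reach 3·7 + 2·6 + 2·10 = 53.
Best is 53.

53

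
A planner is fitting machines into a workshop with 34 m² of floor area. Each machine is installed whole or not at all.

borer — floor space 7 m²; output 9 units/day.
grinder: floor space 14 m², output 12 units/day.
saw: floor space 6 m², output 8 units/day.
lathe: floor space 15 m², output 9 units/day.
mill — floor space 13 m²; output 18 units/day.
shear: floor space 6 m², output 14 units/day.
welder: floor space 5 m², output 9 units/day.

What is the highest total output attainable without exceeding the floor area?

50

borer + mill + shear + welder: floor space 7 + 13 + 6 + 5 = 31 ≤ 34, output 9 + 18 + 14 + 9 = 50.
saw + mill + shear + welder: floor space 6 + 13 + 6 + 5 = 30 ≤ 34, output 8 + 18 + 14 + 9 = 49.
borer + saw + mill + shear: floor space 7 + 6 + 13 + 6 = 32 ≤ 34, output 9 + 8 + 18 + 14 = 49.
Best is borer, mill, shear, and welder with total output 50.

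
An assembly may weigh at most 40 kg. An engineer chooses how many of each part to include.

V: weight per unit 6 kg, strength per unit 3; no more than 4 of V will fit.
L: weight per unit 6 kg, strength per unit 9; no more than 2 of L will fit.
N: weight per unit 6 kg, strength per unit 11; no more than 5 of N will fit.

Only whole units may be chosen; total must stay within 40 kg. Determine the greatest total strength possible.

Take 1×L and 5×N: weight 36 ≤ 40, strength 1·9 + 5·11 = 64.
N has the best ratio (11/6) and is taken to its limit of 5; remaining capacity is filled optimally with the others.

64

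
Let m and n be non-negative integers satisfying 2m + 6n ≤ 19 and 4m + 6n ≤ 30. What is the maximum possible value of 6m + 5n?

(m,n)=(7,0): 2·7+6·0=14≤19, 4·7+6·0=28≤30, objective 42.
(m,n)=(6,1): 2·6+6·1=18≤19, 4·6+6·1=30≤30, objective 41.
(m,n)=(6,0): 2·6+6·0=12≤19, 4·6+6·0=24≤30, objective 36.
No feasible integer point exceeds 42.

42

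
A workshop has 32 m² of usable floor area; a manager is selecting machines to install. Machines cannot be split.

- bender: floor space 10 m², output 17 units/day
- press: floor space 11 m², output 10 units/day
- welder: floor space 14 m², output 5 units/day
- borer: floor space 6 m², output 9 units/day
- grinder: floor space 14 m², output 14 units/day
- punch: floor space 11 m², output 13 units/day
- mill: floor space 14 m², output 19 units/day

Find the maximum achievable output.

borer + punch + mill: floor space 6 + 11 + 14 = 31 ≤ 32, output 9 + 13 + 19 = 41.
bender + borer + mill: floor space 10 + 6 + 14 = 30 ≤ 32, output 17 + 9 + 19 = 45.
Best is bender, borer, and mill with total output 45.

45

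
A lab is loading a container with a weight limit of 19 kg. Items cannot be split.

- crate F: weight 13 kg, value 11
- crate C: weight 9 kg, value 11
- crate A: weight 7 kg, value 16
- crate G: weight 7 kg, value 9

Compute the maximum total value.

27

Allowing fractional choices, the relaxed optimum would be about 31.1, but items are indivisible.
crate C + crate A: weight 9 + 7 = 16 ≤ 19, value 11 + 16 = 27.
crate A + crate G: weight 7 + 7 = 14 ≤ 19, value 16 + 9 = 25.
crate C + crate G: weight 9 + 7 = 16 ≤ 19, value 11 + 9 = 20.
Best is crate C and crate A with total value 27.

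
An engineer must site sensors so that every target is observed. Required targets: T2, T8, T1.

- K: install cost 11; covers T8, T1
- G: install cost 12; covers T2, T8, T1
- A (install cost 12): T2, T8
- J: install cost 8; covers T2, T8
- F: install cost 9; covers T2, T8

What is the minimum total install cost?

12

G alone covers T2, T8, T1 — every target.
Total install cost: 12.
No cover costs less than 12.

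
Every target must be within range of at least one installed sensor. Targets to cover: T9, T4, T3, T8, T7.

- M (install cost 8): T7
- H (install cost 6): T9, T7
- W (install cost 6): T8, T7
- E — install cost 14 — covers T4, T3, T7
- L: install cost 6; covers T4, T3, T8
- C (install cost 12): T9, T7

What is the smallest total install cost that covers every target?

12

This is an integer covering problem.
Choose H and L: together they cover T9, T4, T3, T8, T7 — every target.
Total install cost: 6 + 6 = 12.
No cover costs less than 12.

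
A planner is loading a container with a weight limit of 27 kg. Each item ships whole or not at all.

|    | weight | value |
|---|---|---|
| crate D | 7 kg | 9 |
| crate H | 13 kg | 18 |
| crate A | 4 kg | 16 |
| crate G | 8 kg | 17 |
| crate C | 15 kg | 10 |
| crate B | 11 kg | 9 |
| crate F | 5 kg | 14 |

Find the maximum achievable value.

Take crate D, crate A, crate G, and crate F: weight 7 + 4 + 8 + 5 = 24 ≤ 27, value 9 + 16 + 17 + 14 = 56.
No other feasible combination does better.

56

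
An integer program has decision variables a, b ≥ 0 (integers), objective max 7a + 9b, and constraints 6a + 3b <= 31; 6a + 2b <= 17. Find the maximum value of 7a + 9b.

72

Relaxing integrality, the LP optimum is 76.50 at (a,b) = (0, 8.5), which is not an integer point.
(a,b)=(0,8): 6·0+3·8=24≤31, 6·0+2·8=16≤17, objective 72.
(a,b)=(0,7): 6·0+3·7=21≤31, 6·0+2·7=14≤17, objective 63.
No feasible integer point exceeds 72.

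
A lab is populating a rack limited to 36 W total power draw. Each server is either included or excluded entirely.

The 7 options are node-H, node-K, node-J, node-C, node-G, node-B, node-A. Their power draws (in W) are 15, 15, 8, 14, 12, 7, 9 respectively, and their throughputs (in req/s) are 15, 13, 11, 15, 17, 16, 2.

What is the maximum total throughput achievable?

48

Allowing fractional choices, the relaxed optimum would be about 53.6, but servers are indivisible.
node-C + node-G + node-B: power draw 14 + 12 + 7 = 33 ≤ 36, throughput 15 + 17 + 16 = 48.
node-H + node-G + node-B: power draw 15 + 12 + 7 = 34 ≤ 36, throughput 15 + 17 + 16 = 48.
The maximum throughput is 48; one optimal choice is node-C, node-G, and node-B.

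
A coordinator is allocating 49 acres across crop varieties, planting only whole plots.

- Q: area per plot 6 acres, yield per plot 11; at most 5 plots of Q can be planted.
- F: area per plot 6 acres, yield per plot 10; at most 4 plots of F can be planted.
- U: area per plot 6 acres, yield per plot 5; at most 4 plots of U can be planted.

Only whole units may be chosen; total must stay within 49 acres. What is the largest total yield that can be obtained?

Q has the best ratio (11/6); taking only Q gives at most 5×11 = 55 (stopped by the supply cap of 5).
Mixing does better — 5×Q and 3×F: area 48 ≤ 49, yield 5·11 + 3·10 = 85.

85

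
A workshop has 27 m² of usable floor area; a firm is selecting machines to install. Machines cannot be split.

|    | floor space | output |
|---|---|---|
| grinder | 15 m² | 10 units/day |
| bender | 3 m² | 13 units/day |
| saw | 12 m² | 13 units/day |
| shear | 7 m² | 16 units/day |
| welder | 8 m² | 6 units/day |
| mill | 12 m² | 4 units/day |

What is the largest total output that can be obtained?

42

Take bender, saw, and shear: floor space 3 + 12 + 7 = 22 ≤ 27, output 13 + 13 + 16 = 42.
No other feasible combination does better.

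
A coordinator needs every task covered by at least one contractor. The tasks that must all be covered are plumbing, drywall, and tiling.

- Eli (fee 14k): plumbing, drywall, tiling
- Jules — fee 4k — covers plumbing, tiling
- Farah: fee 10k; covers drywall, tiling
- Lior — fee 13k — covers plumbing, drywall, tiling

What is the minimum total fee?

This is an integer covering problem.
The greedy cost-per-new-task heuristic would pick Jules and Farah for 14, but a cheaper cover exists.
Lior alone covers plumbing, drywall, tiling — every task.
Total fee: 13.
No cover costs less than 13.

13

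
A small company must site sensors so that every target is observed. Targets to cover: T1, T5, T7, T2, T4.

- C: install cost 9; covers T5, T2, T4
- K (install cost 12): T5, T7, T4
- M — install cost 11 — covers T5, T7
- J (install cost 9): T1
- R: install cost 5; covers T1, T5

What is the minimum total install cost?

25

Choose C, M, and R: together they cover T1, T5, T7, T2, T4 — every target.
Total install cost: 9 + 11 + 5 = 25.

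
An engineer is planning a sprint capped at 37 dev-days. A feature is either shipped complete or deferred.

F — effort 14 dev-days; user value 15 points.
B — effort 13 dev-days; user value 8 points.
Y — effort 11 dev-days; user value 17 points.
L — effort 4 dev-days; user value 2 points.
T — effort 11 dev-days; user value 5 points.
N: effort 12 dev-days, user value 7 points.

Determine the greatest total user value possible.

This is an integer program with binary decision variables.
Allowing fractional choices, the relaxed optimum would be about 39.4, but features are indivisible.
F + Y + T: effort 14 + 11 + 11 = 36 ≤ 37, user value 15 + 17 + 5 = 37.
F + Y + N: effort 14 + 11 + 12 = 37 ≤ 37, user value 15 + 17 + 7 = 39.
Best is F, Y, and N with total user value 39.

39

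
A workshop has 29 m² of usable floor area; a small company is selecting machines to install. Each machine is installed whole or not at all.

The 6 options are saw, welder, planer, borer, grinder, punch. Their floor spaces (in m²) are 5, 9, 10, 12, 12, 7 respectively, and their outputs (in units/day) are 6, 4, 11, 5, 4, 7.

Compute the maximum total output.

Take saw, planer, and punch: floor space 5 + 10 + 7 = 22 ≤ 29, output 6 + 11 + 7 = 24.
No other feasible combination does better.

24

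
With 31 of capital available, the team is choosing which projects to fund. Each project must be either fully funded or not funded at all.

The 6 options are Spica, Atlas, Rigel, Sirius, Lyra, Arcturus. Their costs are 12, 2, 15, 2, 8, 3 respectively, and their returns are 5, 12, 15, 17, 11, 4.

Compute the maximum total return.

59

Atlas + Rigel + Sirius + Lyra: cost 2 + 15 + 2 + 8 = 27 ≤ 31, return 12 + 15 + 17 + 11 = 55.
Atlas + Rigel + Sirius + Lyra + Arcturus: cost 2 + 15 + 2 + 8 + 3 = 30 ≤ 31, return 12 + 15 + 17 + 11 + 4 = 59.
Best is Atlas, Rigel, Sirius, Lyra, and Arcturus with total return 59.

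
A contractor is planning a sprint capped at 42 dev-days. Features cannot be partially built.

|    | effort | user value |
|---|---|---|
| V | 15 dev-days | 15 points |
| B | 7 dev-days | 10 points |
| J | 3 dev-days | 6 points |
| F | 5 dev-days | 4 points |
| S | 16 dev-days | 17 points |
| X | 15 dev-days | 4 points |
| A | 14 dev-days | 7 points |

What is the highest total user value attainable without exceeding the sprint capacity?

V + B + S: effort 15 + 7 + 16 = 38 ≤ 42, user value 15 + 10 + 17 = 42.
V + B + J + S: effort 15 + 7 + 3 + 16 = 41 ≤ 42, user value 15 + 10 + 6 + 17 = 48.
V + J + F + S: effort 15 + 3 + 5 + 16 = 39 ≤ 42, user value 15 + 6 + 4 + 17 = 42.
Best is V, B, J, and S with total user value 48.

48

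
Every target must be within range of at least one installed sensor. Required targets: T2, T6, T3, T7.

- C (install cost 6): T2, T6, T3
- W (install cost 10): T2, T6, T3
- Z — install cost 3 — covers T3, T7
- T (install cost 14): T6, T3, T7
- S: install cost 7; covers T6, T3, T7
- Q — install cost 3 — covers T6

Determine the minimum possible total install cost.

Choose C and Z: together they cover T2, T6, T3, T7 — every target.
Total install cost: 6 + 3 = 9.

9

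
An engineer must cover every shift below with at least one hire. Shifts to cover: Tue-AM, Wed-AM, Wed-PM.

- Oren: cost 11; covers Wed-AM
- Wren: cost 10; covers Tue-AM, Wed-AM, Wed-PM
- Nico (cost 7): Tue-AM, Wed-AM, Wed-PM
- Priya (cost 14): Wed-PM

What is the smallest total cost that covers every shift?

Nico alone covers Tue-AM, Wed-AM, Wed-PM — every shift.
Total cost: 7.
No cover costs less than 7.

7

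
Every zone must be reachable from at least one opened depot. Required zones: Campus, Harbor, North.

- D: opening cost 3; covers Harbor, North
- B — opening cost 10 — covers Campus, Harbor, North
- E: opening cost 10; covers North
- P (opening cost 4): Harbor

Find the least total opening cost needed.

The greedy cost-per-new-zone heuristic would pick D and B for 13, but a cheaper cover exists.
B alone covers Campus, Harbor, North — every zone.
Total opening cost: 10.
No cover costs less than 10.

10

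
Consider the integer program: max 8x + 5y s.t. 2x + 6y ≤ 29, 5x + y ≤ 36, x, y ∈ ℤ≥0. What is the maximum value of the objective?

The continuous relaxation peaks at (6.68, 2.61) with value 66.46; rounding to a feasible lattice point costs some objective.
(x,y)=(7,1): 2·7+6·1=20≤29, 5·7+1·1=36≤36, objective 61.
(x,y)=(6,2): 2·6+6·2=24≤29, 5·6+1·2=32≤36, objective 58.
(x,y)=(7,0): 2·7+6·0=14≤29, 5·7+1·0=35≤36, objective 56.
(x,y)=(5,3): 2·5+6·3=28≤29, 5·5+1·3=28≤36, objective 55.
No feasible integer point exceeds 61.

61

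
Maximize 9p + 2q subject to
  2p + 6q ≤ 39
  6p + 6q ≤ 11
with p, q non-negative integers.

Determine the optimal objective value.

9

Relaxing integrality, the LP optimum is 16.50 at (p,q) = (1.83, 0), which is not an integer point.
(p,q)=(1,0): 2·1+6·0=2≤39, 6·1+6·0=6≤11, objective 9.
(p,q)=(0,1): 2·0+6·1=6≤39, 6·0+6·1=6≤11, objective 2.
(p,q)=(0,0): 2·0+6·0=0≤39, 6·0+6·0=0≤11, objective 0.
No feasible integer point exceeds 9.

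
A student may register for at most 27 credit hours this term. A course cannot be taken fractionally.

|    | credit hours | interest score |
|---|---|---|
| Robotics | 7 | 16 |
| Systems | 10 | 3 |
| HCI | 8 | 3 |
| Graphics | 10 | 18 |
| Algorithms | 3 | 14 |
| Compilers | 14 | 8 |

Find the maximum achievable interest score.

48

Robotics + Algorithms + Compilers: credit hours 7 + 3 + 14 = 24 ≤ 27, interest score 16 + 14 + 8 = 38.
Robotics + Graphics + Algorithms: credit hours 7 + 10 + 3 = 20 ≤ 27, interest score 16 + 18 + 14 = 48.
Graphics + Algorithms + Compilers: credit hours 10 + 3 + 14 = 27 ≤ 27, interest score 18 + 14 + 8 = 40.
Best is Robotics, Graphics, and Algorithms with total interest score 48.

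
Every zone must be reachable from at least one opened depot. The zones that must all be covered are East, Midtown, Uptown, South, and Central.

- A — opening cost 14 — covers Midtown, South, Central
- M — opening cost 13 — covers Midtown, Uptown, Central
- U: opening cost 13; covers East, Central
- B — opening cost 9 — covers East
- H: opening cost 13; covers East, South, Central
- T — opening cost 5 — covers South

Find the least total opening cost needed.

Choose M and H: together they cover East, Midtown, Uptown, South, Central — every zone.
Total opening cost: 13 + 13 = 26.

26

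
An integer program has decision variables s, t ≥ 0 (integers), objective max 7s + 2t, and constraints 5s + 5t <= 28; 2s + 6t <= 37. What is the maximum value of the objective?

35

(s,t)=(5,0): 5·5+5·0=25≤28, 2·5+6·0=10≤37, objective 35.
(s,t)=(4,1): 5·4+5·1=25≤28, 2·4+6·1=14≤37, objective 30.
The best lattice point is (5,0), giving 35.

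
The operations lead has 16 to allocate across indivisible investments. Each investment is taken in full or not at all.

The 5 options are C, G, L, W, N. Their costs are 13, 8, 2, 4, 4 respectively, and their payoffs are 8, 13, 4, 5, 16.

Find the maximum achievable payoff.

34

This is a 0-1 knapsack instance.
G + W + N: cost 8 + 4 + 4 = 16 ≤ 16, payoff 13 + 5 + 16 = 34.
G + L + N: cost 8 + 2 + 4 = 14 ≤ 16, payoff 13 + 4 + 16 = 33.
Best is G, W, and N with total payoff 34.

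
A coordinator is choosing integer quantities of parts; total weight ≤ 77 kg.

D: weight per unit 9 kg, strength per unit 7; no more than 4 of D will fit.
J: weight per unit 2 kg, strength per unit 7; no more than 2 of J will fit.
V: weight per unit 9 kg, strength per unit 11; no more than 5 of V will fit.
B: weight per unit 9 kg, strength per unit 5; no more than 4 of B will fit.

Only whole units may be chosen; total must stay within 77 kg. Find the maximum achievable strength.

2×D, 2×J, 5×V, and 1×B: weight 76 ≤ 77, strength 2·7 + 2·7 + 5·11 + 1·5 = 88.
3×D, 2×J, and 5×V: weight 76 ≤ 77, strength 3·7 + 2·7 + 5·11 = 90.
Best is 90.

90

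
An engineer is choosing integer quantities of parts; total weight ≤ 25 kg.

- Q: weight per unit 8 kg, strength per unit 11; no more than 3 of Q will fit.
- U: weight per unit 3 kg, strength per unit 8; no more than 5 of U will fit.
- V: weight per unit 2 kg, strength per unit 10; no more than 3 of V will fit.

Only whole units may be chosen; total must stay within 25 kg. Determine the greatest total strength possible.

70

Take 5×U and 3×V: weight 21 ≤ 25, strength 5·8 + 3·10 = 70.
V has the best ratio (10/2) and is taken to its limit of 3; remaining capacity is filled optimally with the others.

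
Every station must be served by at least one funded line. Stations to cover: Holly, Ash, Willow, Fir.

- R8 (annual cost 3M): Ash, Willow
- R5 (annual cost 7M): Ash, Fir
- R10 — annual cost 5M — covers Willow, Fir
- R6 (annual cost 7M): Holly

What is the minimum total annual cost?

Choose R8, R10, and R6: together they cover Holly, Ash, Willow, Fir — every station.
Total annual cost: 3 + 5 + 7 = 15.
No cover costs less than 15.

15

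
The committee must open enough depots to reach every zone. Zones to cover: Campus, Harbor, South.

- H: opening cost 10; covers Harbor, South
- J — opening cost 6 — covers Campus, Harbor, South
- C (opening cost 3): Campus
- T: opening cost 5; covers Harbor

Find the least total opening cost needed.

This is an integer covering problem.
J alone covers Campus, Harbor, South — every zone.
Total opening cost: 6.
No cover costs less than 6.

6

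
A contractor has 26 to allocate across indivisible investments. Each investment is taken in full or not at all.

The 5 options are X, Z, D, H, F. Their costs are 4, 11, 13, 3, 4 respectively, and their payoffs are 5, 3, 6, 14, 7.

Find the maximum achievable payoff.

X + D + H + F: cost 4 + 13 + 3 + 4 = 24 ≤ 26, payoff 5 + 6 + 14 + 7 = 32.
D + H + F: cost 13 + 3 + 4 = 20 ≤ 26, payoff 6 + 14 + 7 = 27.
X + Z + H + F: cost 4 + 11 + 3 + 4 = 22 ≤ 26, payoff 5 + 3 + 14 + 7 = 29.
Best is X, D, H, and F with total payoff 32.

32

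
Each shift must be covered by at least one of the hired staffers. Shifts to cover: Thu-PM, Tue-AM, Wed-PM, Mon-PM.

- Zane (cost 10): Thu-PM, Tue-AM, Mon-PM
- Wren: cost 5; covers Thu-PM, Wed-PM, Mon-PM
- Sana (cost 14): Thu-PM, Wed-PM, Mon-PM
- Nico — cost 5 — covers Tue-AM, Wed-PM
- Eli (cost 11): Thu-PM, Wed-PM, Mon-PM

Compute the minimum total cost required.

This is a weighted set-cover instance.
Choose Wren and Nico: together they cover Thu-PM, Tue-AM, Wed-PM, Mon-PM — every shift.
Total cost: 5 + 5 = 10.
No cover costs less than 10.

10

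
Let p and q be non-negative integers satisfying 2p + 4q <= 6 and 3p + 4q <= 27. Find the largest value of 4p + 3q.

12

(p,q)=(3,0): 2·3+4·0=6≤6, 3·3+4·0=9≤27, objective 12.
(p,q)=(2,0): 2·2+4·0=4≤6, 3·2+4·0=6≤27, objective 8.
Maximum is 12 at (p,q)=(3,0).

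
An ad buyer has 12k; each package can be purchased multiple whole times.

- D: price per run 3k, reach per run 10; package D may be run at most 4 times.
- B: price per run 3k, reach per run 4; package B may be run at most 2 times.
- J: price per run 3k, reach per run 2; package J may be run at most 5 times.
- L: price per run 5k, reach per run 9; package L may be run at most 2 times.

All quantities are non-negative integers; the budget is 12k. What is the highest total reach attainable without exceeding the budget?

4×D: price 12 ≤ 12, reach 4·10 = 40.
3×D and 1×B: price 12 ≤ 12, reach 3·10 + 1·4 = 34.
Best is 40.

40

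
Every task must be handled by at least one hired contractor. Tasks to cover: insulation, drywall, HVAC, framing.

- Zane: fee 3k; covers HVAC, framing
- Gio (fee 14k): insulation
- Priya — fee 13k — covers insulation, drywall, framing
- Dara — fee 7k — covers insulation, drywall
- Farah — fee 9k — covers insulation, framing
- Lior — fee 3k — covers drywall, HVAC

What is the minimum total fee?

The greedy cost-per-new-task heuristic would pick Zane, Lior, and Dara for 13, but a cheaper cover exists.
Choose Zane and Dara: together they cover insulation, drywall, HVAC, framing — every task.
Total fee: 3 + 7 = 10.
No cover costs less than 10.

10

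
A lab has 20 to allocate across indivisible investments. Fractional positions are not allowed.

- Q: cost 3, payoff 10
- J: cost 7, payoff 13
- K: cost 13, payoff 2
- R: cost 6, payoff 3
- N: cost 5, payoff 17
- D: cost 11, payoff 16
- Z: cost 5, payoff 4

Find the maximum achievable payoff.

Take Q, J, N, and Z: cost 3 + 7 + 5 + 5 = 20 ≤ 20, payoff 10 + 13 + 17 + 4 = 44.
No other feasible combination does better.

44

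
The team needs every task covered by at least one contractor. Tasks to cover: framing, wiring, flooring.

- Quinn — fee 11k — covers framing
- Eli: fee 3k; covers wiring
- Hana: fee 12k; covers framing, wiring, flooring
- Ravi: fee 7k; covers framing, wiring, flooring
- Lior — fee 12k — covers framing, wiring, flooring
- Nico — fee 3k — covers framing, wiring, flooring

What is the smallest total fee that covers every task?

3

Nico alone covers framing, wiring, flooring — every task.
Total fee: 3.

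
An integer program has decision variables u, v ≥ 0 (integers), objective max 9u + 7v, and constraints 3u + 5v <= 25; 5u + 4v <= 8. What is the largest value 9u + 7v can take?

14

Relaxing integrality, the LP optimum is 14.40 at (u,v) = (1.6, 0), which is not an integer point.
(u,v)=(0,2): 3·0+5·2=10≤25, 5·0+4·2=8≤8, objective 14.
(u,v)=(1,0): 3·1+5·0=3≤25, 5·1+4·0=5≤8, objective 9.
Maximum is 14 at (u,v)=(0,2).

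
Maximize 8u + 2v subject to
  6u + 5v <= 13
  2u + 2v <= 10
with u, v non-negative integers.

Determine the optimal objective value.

Relaxing integrality, the LP optimum is 17.33 at (u,v) = (2.17, 0), which is not an integer point.
(u,v)=(2,0): 6·2+5·0=12≤13, 2·2+2·0=4≤10, objective 16.
(u,v)=(1,1): 6·1+5·1=11≤13, 2·1+2·1=4≤10, objective 10.
(u,v)=(1,0): 6·1+5·0=6≤13, 2·1+2·0=2≤10, objective 8.
The best lattice point is (2,0), giving 16.

16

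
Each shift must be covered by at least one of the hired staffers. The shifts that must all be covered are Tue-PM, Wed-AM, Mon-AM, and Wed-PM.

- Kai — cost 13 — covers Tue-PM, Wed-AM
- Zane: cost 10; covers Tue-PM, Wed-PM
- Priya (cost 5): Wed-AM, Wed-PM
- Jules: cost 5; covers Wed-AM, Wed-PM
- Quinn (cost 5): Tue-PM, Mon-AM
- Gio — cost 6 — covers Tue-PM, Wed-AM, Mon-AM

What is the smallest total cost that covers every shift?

10

The greedy cost-per-new-shift heuristic would pick Gio and Priya for 11, but a cheaper cover exists.
Choose Priya and Quinn: together they cover Tue-PM, Wed-AM, Mon-AM, Wed-PM — every shift.
Total cost: 5 + 5 = 10.
No cover costs less than 10.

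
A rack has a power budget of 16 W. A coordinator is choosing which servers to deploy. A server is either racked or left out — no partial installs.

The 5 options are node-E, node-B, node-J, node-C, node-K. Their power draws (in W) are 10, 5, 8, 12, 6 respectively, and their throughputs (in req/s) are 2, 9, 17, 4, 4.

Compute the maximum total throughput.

26

Allowing fractional choices, the relaxed optimum would be about 28.0, but servers are indivisible.
node-B + node-J: power draw 5 + 8 = 13 ≤ 16, throughput 9 + 17 = 26.
node-J: power draw 8 ≤ 16, throughput 17.
node-J + node-K: power draw 8 + 6 = 14 ≤ 16, throughput 17 + 4 = 21.
Best is node-B and node-J with total throughput 26.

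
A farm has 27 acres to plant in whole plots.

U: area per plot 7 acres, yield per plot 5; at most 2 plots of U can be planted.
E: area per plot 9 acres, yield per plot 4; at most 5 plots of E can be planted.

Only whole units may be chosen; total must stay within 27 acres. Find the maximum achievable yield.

14

U has the best ratio (5/7); taking only U gives at most 2×5 = 10 (stopped by the supply cap of 2).
Mixing does better — 2×U and 1×E: area 23 ≤ 27, yield 2·5 + 1·4 = 14.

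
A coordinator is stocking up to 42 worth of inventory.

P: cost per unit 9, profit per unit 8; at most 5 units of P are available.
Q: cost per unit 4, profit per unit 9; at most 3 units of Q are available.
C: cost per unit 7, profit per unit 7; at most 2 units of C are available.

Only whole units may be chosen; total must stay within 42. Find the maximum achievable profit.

3×P and 3×Q: cost 39 ≤ 42, profit 3·8 + 3·9 = 51.
2×P, 3×Q, and 1×C: cost 37 ≤ 42, profit 2·8 + 3·9 + 1·7 = 50.
Best is 51.

51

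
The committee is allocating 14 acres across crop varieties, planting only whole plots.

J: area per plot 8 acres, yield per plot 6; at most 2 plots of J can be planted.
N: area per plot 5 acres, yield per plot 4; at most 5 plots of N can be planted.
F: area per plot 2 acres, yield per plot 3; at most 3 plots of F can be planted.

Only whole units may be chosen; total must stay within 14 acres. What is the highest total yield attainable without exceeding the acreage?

Take 1×J and 3×F: area 14 ≤ 14, yield 1·6 + 3·3 = 15.
F has the best ratio (3/2) and is taken to its limit of 3; remaining capacity is filled optimally with the others.

15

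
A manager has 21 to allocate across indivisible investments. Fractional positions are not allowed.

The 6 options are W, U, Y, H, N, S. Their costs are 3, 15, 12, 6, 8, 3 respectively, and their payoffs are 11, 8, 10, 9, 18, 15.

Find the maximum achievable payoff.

53

Treat it as a binary knapsack problem.
Allowing fractional choices, the relaxed optimum would be about 53.8, but investments are indivisible.
W + H + N + S: cost 3 + 6 + 8 + 3 = 20 ≤ 21, payoff 11 + 9 + 18 + 15 = 53.
H + N + S: cost 6 + 8 + 3 = 17 ≤ 21, payoff 9 + 18 + 15 = 42.
W + N + S: cost 3 + 8 + 3 = 14 ≤ 21, payoff 11 + 18 + 15 = 44.
Best is W, H, N, and S with total payoff 53.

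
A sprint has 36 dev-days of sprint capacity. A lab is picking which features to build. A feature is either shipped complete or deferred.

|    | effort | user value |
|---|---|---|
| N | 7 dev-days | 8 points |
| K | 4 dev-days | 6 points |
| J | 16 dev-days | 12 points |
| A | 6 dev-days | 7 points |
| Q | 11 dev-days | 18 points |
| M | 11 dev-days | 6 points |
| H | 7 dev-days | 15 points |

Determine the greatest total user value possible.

54

N + K + A + Q + H: effort 7 + 4 + 6 + 11 + 7 = 35 ≤ 36, user value 8 + 6 + 7 + 18 + 15 = 54.
N + A + Q + H: effort 7 + 6 + 11 + 7 = 31 ≤ 36, user value 8 + 7 + 18 + 15 = 48.
N + K + Q + H: effort 7 + 4 + 11 + 7 = 29 ≤ 36, user value 8 + 6 + 18 + 15 = 47.
Best is N, K, A, Q, and H with total user value 54.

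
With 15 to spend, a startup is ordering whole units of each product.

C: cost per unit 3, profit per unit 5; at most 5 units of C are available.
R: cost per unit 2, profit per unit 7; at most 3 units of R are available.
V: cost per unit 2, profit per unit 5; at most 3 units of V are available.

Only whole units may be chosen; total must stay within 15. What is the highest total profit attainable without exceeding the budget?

1×C, 3×R, and 3×V: cost 15 ≤ 15, profit 1·5 + 3·7 + 3·5 = 41.
3×R and 3×V: cost 12 ≤ 15, profit 3·7 + 3·5 = 36.
Best is 41.

41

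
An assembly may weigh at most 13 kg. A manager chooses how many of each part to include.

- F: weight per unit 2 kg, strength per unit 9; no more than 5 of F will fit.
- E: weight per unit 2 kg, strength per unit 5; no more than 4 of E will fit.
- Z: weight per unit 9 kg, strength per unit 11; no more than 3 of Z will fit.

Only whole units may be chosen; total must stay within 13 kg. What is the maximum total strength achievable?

F has the best ratio (9/2); taking only F gives at most 5×9 = 45 (stopped by the supply cap of 5).
Mixing does better — 5×F and 1×E: weight 12 ≤ 13, strength 5·9 + 1·5 = 50.

50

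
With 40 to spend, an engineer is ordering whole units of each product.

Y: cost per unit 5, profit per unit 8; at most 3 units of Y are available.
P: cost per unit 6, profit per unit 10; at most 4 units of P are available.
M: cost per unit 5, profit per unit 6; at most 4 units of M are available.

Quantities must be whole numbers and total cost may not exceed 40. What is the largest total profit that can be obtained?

P has the best ratio (10/6); taking only P gives at most 4×10 = 40 (stopped by the supply cap of 4).
Mixing does better — 3×Y and 4×P: cost 39 ≤ 40, profit 3·8 + 4·10 = 64.

64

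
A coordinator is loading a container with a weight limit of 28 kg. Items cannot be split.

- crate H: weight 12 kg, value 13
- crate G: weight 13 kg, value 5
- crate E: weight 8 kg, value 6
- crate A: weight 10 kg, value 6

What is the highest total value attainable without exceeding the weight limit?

19

crate H + crate E: weight 12 + 8 = 20 ≤ 28, value 13 + 6 = 19.
crate H + crate A: weight 12 + 10 = 22 ≤ 28, value 13 + 6 = 19.
The maximum value is 19; one optimal choice is crate H and crate E.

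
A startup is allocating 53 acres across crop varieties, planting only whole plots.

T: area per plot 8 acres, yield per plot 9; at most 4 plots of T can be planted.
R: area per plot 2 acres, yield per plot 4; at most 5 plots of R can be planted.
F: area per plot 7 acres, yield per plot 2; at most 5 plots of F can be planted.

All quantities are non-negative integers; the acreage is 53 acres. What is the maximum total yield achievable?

This is a bounded integer knapsack.
4×T, 5×R, and 1×F: area 49 ≤ 53, yield 4·9 + 5·4 + 1·2 = 58.
4×T and 5×R: area 42 ≤ 53, yield 4·9 + 5·4 = 56.
Best is 58.

58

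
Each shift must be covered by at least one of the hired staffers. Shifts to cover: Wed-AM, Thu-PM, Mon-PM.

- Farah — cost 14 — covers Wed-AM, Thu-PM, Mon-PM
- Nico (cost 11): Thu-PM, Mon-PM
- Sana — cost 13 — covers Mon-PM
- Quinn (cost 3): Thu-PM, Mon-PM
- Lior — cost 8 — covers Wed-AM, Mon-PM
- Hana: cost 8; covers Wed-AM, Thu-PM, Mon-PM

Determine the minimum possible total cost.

This is a weighted set-cover instance.
The greedy cost-per-new-shift heuristic would pick Quinn and Lior for 11, but a cheaper cover exists.
Hana alone covers Wed-AM, Thu-PM, Mon-PM — every shift.
Total cost: 8.
No cover costs less than 8.

8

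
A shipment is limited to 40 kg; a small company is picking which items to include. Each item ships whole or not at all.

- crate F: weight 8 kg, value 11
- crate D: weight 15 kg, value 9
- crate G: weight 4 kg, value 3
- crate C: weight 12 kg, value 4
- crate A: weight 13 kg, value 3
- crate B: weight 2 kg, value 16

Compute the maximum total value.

Allowing fractional choices, the relaxed optimum would be about 42.7, but items are indivisible.
crate F + crate D + crate G + crate B: weight 8 + 15 + 4 + 2 = 29 ≤ 40, value 11 + 9 + 3 + 16 = 39.
crate F + crate D + crate A + crate B: weight 8 + 15 + 13 + 2 = 38 ≤ 40, value 11 + 9 + 3 + 16 = 39.
crate F + crate D + crate C + crate B: weight 8 + 15 + 12 + 2 = 37 ≤ 40, value 11 + 9 + 4 + 16 = 40.
Best is crate F, crate D, crate C, and crate B with total value 40.

40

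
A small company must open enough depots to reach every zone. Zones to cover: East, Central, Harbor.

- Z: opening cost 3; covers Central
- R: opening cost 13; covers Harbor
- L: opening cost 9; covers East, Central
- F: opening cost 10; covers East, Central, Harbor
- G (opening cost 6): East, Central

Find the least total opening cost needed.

F alone covers East, Central, Harbor — every zone.
Total opening cost: 10.

10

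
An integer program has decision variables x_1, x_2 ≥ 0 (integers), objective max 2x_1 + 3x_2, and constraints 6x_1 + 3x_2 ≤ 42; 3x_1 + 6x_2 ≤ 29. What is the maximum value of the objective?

(x_1,x_2)=(5,2): 6·5+3·2=36≤42, 3·5+6·2=27≤29, objective 16.
(x_1,x_2)=(6,1): 6·6+3·1=39≤42, 3·6+6·1=24≤29, objective 15.
(x_1,x_2)=(7,0): 6·7+3·0=42≤42, 3·7+6·0=21≤29, objective 14.
(x_1,x_2)=(4,2): 6·4+3·2=30≤42, 3·4+6·2=24≤29, objective 14.
No feasible integer point exceeds 16.

16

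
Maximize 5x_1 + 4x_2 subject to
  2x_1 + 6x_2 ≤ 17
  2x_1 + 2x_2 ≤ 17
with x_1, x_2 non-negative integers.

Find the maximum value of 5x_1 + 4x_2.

40

The continuous relaxation peaks at (8.5, 0) with value 42.50; rounding to a feasible lattice point costs some objective.
(x_1,x_2)=(8,0) is feasible, giving 40.
(x_1,x_2)=(7,0) is feasible, giving 35.
Maximum is 40 at (x_1,x_2)=(8,0).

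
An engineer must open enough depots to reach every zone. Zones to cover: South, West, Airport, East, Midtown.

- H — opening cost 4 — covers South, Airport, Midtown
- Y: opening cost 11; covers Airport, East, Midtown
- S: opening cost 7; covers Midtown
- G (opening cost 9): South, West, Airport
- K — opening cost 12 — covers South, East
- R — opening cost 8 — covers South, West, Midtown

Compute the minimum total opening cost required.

19

Choose Y and R: together they cover South, West, Airport, East, Midtown — every zone.
Total opening cost: 11 + 8 = 19.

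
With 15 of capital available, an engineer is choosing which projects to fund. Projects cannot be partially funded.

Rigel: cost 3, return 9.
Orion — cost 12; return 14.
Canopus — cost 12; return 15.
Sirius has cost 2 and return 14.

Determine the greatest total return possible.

29

Orion + Sirius: cost 12 + 2 = 14 ≤ 15, return 14 + 14 = 28.
Canopus + Sirius: cost 12 + 2 = 14 ≤ 15, return 15 + 14 = 29.
Best is Canopus and Sirius with total return 29.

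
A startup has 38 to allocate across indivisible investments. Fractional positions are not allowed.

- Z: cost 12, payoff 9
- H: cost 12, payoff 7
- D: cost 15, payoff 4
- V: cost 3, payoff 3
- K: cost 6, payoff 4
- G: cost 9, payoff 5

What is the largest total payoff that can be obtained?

Allowing fractional choices, the relaxed optimum would be about 25.8, but investments are indivisible.
Z + H + V + G: cost 12 + 12 + 3 + 9 = 36 ≤ 38, payoff 9 + 7 + 3 + 5 = 24.
Z + V + K + G: cost 12 + 3 + 6 + 9 = 30 ≤ 38, payoff 9 + 3 + 4 + 5 = 21.
Z + H + V + K: cost 12 + 12 + 3 + 6 = 33 ≤ 38, payoff 9 + 7 + 3 + 4 = 23.
Best is Z, H, V, and G with total payoff 24.

24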